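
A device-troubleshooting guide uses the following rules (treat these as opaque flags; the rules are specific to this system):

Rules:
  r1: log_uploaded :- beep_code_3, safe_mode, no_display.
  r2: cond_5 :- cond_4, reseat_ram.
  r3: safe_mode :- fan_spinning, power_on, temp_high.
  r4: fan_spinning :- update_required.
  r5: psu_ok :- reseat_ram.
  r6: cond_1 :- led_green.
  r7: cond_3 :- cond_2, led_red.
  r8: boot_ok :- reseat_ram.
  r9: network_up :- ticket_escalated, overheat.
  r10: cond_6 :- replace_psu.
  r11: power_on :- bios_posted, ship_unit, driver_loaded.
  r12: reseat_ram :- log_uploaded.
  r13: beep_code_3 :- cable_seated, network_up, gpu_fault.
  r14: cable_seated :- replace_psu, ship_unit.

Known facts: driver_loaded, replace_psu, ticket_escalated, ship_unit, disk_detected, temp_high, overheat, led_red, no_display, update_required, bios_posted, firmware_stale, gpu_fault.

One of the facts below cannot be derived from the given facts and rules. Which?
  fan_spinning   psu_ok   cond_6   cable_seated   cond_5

cond_5

Round 1: r4 [fan_spinning :- update_required.]; r9 [network_up :- ticket_escalated, overheat.]; r10 [cond_6 :- replace_psu.]; r11 [power_on :- bios_posted, ship_unit, driver_loaded.]; r14 [cable_seated :- replace_psu, ship_unit.]. Adds fan_spinning, network_up, cond_6, power_on, cable_seated.
Round 2: r3 [safe_mode :- fan_spinning, power_on, temp_high.]; r13 [beep_code_3 :- cable_seated, network_up, gpu_fault.]. Adds safe_mode, beep_code_3.
Round 3: r1 [log_uploaded :- beep_code_3, safe_mode, no_display.]. Adds log_uploaded.
Round 4: r12 [reseat_ram :- log_uploaded.]. Adds reseat_ram.
Round 5: r5 [psu_ok :- reseat_ram.]; r8 [boot_ok :- reseat_ram.]. Adds psu_ok, boot_ok.
Derived: psu_ok (round 5), fan_spinning (round 1), cond_6 (round 1), cable_seated (round 1). cond_5 never appears in any round.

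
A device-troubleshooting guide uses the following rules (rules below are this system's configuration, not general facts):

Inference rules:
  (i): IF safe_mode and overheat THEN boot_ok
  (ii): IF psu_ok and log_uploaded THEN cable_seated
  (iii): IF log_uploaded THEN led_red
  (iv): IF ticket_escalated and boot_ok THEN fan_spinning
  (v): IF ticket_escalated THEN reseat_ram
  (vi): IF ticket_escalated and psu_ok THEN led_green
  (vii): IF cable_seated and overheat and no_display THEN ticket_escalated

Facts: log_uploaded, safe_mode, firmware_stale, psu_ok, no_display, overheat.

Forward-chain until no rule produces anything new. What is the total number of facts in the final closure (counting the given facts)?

13

Round 1: (i) [IF safe_mode and overheat THEN boot_ok]; (ii) [IF psu_ok and log_uploaded THEN cable_seated]; (iii) [IF log_uploaded THEN led_red]. New: boot_ok, cable_seated, led_red.
Round 2: (vii) [IF cable_seated and overheat and no_display THEN ticket_escalated]. New: ticket_escalated.
Round 3: (iv) [IF ticket_escalated and boot_ok THEN fan_spinning]; (v) [IF ticket_escalated THEN reseat_ram]; (vi) [IF ticket_escalated and psu_ok THEN led_green]. New: fan_spinning, reseat_ram, led_green.
Closure: {boot_ok, cable_seated, fan_spinning, firmware_stale, led_green, led_red, log_uploaded, no_display, overheat, psu_ok, reseat_ram, safe_mode, ticket_escalated} — 13 facts.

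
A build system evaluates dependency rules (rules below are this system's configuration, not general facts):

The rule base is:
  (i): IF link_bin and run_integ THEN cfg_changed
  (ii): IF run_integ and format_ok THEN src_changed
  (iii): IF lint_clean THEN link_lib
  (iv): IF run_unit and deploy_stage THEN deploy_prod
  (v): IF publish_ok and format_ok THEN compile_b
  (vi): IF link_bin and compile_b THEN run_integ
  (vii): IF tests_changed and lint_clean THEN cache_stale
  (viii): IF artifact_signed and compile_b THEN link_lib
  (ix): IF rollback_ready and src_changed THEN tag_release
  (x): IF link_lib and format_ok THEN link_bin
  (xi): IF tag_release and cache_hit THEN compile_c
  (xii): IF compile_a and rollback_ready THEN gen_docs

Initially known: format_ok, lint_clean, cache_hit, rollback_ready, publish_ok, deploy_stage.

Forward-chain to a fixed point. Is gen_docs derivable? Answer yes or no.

[1] (iii) [IF lint_clean THEN link_lib]; (v) [IF publish_ok and format_ok THEN compile_b]. ⇒ new: link_lib, compile_b.
[2] (x) [IF link_lib and format_ok THEN link_bin]. ⇒ new: link_bin.
[3] (vi) [IF link_bin and compile_b THEN run_integ]. ⇒ new: run_integ.
[4] (i) [IF link_bin and run_integ THEN cfg_changed]; (ii) [IF run_integ and format_ok THEN src_changed]. ⇒ new: cfg_changed, src_changed.
[5] (ix) [IF rollback_ready and src_changed THEN tag_release]. ⇒ new: tag_release.
[6] (xi) [IF tag_release and cache_hit THEN compile_c]. ⇒ new: compile_c.
Fixed point reached. gen_docs is concluded only by (xii); (xii) needs compile_a (never derived).

no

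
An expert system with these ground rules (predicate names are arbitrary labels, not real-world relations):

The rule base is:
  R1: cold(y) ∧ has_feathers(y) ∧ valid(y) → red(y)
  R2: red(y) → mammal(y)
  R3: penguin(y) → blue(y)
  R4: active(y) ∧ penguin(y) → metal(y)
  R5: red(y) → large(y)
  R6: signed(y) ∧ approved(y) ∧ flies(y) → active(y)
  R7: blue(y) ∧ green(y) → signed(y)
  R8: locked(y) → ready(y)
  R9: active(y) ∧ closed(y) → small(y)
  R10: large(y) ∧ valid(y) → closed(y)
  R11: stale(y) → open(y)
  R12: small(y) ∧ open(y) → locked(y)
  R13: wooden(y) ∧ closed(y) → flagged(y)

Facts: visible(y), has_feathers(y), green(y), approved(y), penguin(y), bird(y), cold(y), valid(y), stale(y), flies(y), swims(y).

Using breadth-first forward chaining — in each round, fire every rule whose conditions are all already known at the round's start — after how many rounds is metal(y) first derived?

[1] R1 [cold(y) ∧ has_feathers(y) ∧ valid(y) → red(y)]; R3 [penguin(y) → blue(y)]; R11 [stale(y) → open(y)]. ⇒ new: red(y), blue(y), open(y).
[2] R2 [red(y) → mammal(y)]; R5 [red(y) → large(y)]; R7 [blue(y) ∧ green(y) → signed(y)]. ⇒ new: mammal(y), large(y), signed(y).
[3] R6 [signed(y) ∧ approved(y) ∧ flies(y) → active(y)]; R10 [large(y) ∧ valid(y) → closed(y)]. ⇒ new: active(y), closed(y).
[4] R4 [active(y) ∧ penguin(y) → metal(y)]; R9 [active(y) ∧ closed(y) → small(y)]. ⇒ new: metal(y), small(y).
metal(y) first appears in round 4.

4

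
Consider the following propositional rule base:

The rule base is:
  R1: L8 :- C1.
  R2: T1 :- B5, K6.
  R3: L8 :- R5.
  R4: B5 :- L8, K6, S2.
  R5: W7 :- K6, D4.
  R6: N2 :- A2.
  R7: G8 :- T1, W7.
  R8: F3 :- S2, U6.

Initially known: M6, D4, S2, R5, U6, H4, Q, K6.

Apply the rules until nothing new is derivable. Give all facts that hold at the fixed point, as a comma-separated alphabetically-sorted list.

B5, D4, F3, G8, H4, K6, L8, M6, Q, R5, S2, T1, U6, W7

Round 1: R3 [L8 :- R5.]; R5 [W7 :- K6, D4.]; R8 [F3 :- S2, U6.]. New: L8, W7, F3.
Round 2: R4 [B5 :- L8, K6, S2.]. New: B5.
Round 3: R2 [T1 :- B5, K6.]. New: T1.
Round 4: R7 [G8 :- T1, W7.]. New: G8.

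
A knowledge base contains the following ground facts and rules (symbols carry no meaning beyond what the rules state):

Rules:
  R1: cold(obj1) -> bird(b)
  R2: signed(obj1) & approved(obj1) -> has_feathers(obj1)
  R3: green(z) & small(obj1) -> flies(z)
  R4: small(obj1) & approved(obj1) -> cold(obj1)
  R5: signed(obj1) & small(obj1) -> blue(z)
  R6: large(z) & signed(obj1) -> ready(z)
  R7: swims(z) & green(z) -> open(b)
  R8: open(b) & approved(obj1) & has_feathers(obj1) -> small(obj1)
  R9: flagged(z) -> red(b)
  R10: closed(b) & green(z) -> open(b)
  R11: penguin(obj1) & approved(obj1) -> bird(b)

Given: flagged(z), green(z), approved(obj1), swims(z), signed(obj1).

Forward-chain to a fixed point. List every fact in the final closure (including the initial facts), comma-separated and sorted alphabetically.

[1] R2 [signed(obj1) & approved(obj1) -> has_feathers(obj1)]; R7 [swims(z) & green(z) -> open(b)]; R9 [flagged(z) -> red(b)]. ⇒ new: has_feathers(obj1), open(b), red(b).
[2] R8 [open(b) & approved(obj1) & has_feathers(obj1) -> small(obj1)]. ⇒ new: small(obj1).
[3] R3 [green(z) & small(obj1) -> flies(z)]; R4 [small(obj1) & approved(obj1) -> cold(obj1)]; R5 [signed(obj1) & small(obj1) -> blue(z)]. ⇒ new: flies(z), cold(obj1), blue(z).
[4] R1 [cold(obj1) -> bird(b)]. ⇒ new: bird(b).

approved(obj1), bird(b), blue(z), cold(obj1), flagged(z), flies(z), green(z), has_feathers(obj1), open(b), red(b), signed(obj1), small(obj1), swims(z)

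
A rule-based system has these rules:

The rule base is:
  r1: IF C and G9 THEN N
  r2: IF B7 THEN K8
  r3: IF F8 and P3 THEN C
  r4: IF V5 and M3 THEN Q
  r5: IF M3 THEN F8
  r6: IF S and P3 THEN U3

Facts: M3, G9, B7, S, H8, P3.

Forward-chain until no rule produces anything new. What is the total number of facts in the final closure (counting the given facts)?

[1] r2 [IF B7 THEN K8]; r5 [IF M3 THEN F8]; r6 [IF S and P3 THEN U3]. ⇒ new: K8, F8, U3.
[2] r3 [IF F8 and P3 THEN C]. ⇒ new: C.
[3] r1 [IF C and G9 THEN N]. ⇒ new: N.
Closure: {B7, C, F8, G9, H8, K8, M3, N, P3, S, U3} — 11 facts.

11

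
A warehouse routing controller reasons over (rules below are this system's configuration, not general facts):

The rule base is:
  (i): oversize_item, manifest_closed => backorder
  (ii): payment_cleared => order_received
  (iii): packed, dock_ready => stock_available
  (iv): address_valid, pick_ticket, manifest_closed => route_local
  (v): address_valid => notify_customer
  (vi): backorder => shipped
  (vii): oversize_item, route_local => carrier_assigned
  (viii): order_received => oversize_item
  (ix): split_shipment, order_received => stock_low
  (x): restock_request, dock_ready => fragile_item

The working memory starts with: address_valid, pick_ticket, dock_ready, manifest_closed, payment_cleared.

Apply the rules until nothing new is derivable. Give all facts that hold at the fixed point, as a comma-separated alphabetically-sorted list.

address_valid, backorder, carrier_assigned, dock_ready, manifest_closed, notify_customer, order_received, oversize_item, payment_cleared, pick_ticket, route_local, shipped

[1] (ii) [payment_cleared => order_received]; (iv) [address_valid, pick_ticket, manifest_closed => route_local]; (v) [address_valid => notify_customer]. ⇒ new: order_received, route_local, notify_customer.
[2] (viii) [order_received => oversize_item]. ⇒ new: oversize_item.
[3] (i) [oversize_item, manifest_closed => backorder]; (vii) [oversize_item, route_local => carrier_assigned]. ⇒ new: backorder, carrier_assigned.
[4] (vi) [backorder => shipped]. ⇒ new: shipped.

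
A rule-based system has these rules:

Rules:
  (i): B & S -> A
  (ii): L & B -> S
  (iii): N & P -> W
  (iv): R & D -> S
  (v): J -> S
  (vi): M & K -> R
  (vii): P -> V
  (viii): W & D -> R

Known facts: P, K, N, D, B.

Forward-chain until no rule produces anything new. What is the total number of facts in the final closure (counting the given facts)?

Round 1: (iii) [N & P -> W]; (vii) [P -> V]. New: W, V.
Round 2: (viii) [W & D -> R]. New: R.
Round 3: (iv) [R & D -> S]. New: S.
Round 4: (i) [B & S -> A]. New: A.
Closure: {A, B, D, K, N, P, R, S, V, W} — 10 facts.

10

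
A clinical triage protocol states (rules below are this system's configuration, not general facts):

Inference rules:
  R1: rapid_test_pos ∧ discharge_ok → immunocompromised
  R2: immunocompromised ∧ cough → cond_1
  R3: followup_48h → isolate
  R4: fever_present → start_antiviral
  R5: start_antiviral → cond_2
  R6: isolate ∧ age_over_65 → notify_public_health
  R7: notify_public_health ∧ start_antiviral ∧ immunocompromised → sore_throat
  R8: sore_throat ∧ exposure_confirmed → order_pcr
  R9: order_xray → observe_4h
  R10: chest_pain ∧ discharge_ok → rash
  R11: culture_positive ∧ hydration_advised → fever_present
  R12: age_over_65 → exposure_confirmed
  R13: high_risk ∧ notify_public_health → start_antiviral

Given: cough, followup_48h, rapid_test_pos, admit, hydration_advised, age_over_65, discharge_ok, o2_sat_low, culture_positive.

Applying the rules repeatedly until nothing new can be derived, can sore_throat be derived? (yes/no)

yes

Round 1 — R1, R3, R11, R12, derive immunocompromised, isolate, fever_present, exposure_confirmed.
Round 2 — R2, R4, R6, derive cond_1, start_antiviral, notify_public_health.
Round 3 — R5, R7, derive cond_2, sore_throat.
Round 4 — R8, derive order_pcr.
sore_throat appears in round 3, so it is derivable.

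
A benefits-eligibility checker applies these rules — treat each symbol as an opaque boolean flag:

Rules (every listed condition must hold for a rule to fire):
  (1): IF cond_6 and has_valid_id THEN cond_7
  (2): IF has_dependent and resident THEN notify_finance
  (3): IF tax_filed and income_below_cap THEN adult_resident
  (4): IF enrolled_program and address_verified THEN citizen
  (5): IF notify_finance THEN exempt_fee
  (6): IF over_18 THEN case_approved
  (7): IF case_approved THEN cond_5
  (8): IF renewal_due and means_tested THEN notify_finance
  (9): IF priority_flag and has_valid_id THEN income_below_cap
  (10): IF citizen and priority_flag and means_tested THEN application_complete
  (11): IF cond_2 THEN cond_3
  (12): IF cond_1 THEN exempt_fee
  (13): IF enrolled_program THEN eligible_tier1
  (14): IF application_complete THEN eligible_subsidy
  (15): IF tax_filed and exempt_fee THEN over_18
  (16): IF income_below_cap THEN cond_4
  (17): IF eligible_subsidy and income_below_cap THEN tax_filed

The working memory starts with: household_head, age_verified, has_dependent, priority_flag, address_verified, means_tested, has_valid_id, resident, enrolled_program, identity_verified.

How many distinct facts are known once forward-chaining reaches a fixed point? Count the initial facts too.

Round 1: (2) [IF has_dependent and resident THEN notify_finance]; (4) [IF enrolled_program and address_verified THEN citizen]; (9) [IF priority_flag and has_valid_id THEN income_below_cap]; (13) [IF enrolled_program THEN eligible_tier1]. New: notify_finance, citizen, income_below_cap, eligible_tier1.
Round 2: (5) [IF notify_finance THEN exempt_fee]; (10) [IF citizen and priority_flag and means_tested THEN application_complete]; (16) [IF income_below_cap THEN cond_4]. New: exempt_fee, application_complete, cond_4.
Round 3: (14) [IF application_complete THEN eligible_subsidy]. New: eligible_subsidy.
Round 4: (17) [IF eligible_subsidy and income_below_cap THEN tax_filed]. New: tax_filed.
Round 5: (3) [IF tax_filed and income_below_cap THEN adult_resident]; (15) [IF tax_filed and exempt_fee THEN over_18]. New: adult_resident, over_18.
Round 6: (6) [IF over_18 THEN case_approved]. New: case_approved.
Round 7: (7) [IF case_approved THEN cond_5]. New: cond_5.
Closure: {address_verified, adult_resident, age_verified, application_complete, case_approved, citizen, cond_4, cond_5, eligible_subsidy, eligible_tier1, enrolled_program, exempt_fee, has_dependent, has_valid_id, household_head, identity_verified, income_below_cap, means_tested, notify_finance, over_18, priority_flag, resident, tax_filed} — 23 facts.

23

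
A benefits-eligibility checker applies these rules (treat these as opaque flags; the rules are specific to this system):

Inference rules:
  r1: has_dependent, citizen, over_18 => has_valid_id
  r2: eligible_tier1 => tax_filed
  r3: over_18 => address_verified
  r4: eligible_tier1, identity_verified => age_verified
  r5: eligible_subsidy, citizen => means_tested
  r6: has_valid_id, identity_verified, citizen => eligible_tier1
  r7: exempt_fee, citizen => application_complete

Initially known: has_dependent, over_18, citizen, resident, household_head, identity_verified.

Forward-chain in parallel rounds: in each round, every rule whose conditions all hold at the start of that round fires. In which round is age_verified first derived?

Round 1: r1 [has_dependent, citizen, over_18 => has_valid_id]; r3 [over_18 => address_verified]. New: has_valid_id, address_verified.
Round 2: r6 [has_valid_id, identity_verified, citizen => eligible_tier1]. New: eligible_tier1.
Round 3: r2 [eligible_tier1 => tax_filed]; r4 [eligible_tier1, identity_verified => age_verified]. New: tax_filed, age_verified.
age_verified first appears in round 3.

3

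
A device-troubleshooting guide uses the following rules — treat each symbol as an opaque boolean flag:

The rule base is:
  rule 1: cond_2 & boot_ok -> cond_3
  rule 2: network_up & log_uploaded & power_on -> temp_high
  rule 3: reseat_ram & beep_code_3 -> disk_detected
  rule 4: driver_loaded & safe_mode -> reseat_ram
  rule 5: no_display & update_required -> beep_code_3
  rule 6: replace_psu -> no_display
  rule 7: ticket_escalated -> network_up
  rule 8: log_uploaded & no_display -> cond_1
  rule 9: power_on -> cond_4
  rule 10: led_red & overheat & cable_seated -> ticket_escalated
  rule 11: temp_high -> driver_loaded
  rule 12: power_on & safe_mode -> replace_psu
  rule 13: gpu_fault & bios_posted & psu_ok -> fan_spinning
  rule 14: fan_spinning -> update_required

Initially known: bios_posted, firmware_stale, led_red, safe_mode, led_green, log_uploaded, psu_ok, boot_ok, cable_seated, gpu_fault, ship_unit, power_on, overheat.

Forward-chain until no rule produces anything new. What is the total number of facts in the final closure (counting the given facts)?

26

Round 1 fires rule 9, rule 10, rule 12, rule 13, giving cond_4, ticket_escalated, replace_psu, fan_spinning.
Round 2 fires rule 6, rule 7, rule 14, giving no_display, network_up, update_required.
Round 3 fires rule 2, rule 5, rule 8, giving temp_high, beep_code_3, cond_1.
Round 4 fires rule 11, giving driver_loaded.
Round 5 fires rule 4, giving reseat_ram.
Round 6 fires rule 3, giving disk_detected.
Closure: {beep_code_3, bios_posted, boot_ok, cable_seated, cond_1, cond_4, disk_detected, driver_loaded, fan_spinning, firmware_stale, gpu_fault, led_green, led_red, log_uploaded, network_up, no_display, overheat, power_on, psu_ok, replace_psu, reseat_ram, safe_mode, ship_unit, temp_high, ticket_escalated, update_required} — 26 facts.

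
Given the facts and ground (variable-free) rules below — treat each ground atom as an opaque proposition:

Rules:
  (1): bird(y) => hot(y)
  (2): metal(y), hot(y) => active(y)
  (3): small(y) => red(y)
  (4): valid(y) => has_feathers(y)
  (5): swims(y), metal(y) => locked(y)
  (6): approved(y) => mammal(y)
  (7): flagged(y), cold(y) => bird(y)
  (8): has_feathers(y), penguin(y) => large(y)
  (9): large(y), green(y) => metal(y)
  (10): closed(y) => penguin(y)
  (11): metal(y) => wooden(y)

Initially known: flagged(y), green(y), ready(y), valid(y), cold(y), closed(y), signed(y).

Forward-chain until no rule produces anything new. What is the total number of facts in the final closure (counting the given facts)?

15

[1] (4) [valid(y) => has_feathers(y)]; (7) [flagged(y), cold(y) => bird(y)]; (10) [closed(y) => penguin(y)]. ⇒ new: has_feathers(y), bird(y), penguin(y).
[2] (1) [bird(y) => hot(y)]; (8) [has_feathers(y), penguin(y) => large(y)]. ⇒ new: hot(y), large(y).
[3] (9) [large(y), green(y) => metal(y)]. ⇒ new: metal(y).
[4] (2) [metal(y), hot(y) => active(y)]; (11) [metal(y) => wooden(y)]. ⇒ new: active(y), wooden(y).
Closure: {active(y), bird(y), closed(y), cold(y), flagged(y), green(y), has_feathers(y), hot(y), large(y), metal(y), penguin(y), ready(y), signed(y), valid(y), wooden(y)} — 15 facts.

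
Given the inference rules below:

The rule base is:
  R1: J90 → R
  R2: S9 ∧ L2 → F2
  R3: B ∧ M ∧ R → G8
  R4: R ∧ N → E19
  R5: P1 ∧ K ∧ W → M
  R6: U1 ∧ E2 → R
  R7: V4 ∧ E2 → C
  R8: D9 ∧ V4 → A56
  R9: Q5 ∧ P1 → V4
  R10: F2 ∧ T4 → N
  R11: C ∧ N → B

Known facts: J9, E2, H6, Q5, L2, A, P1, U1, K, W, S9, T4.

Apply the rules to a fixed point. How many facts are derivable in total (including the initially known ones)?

Round 1 fires R2, R5, R6, R9, giving F2, M, R, V4.
Round 2 fires R7, R10, giving C, N.
Round 3 fires R4, R11, giving E19, B.
Round 4 fires R3, giving G8.
Closure: {A, B, C, E19, E2, F2, G8, H6, J9, K, L2, M, N, P1, Q5, R, S9, T4, U1, V4, W} — 21 facts.

21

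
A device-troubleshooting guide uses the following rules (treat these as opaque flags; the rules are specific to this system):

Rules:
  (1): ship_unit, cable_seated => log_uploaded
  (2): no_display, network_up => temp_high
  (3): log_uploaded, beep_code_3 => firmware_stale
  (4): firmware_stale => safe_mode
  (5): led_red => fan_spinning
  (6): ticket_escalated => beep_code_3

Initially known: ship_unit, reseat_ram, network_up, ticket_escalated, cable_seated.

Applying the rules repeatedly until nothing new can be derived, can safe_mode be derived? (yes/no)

yes

Round 1 — (1), (6), derive log_uploaded, beep_code_3.
Round 2 — (3), derive firmware_stale.
Round 3 — (4), derive safe_mode.
safe_mode appears in round 3, so it is derivable.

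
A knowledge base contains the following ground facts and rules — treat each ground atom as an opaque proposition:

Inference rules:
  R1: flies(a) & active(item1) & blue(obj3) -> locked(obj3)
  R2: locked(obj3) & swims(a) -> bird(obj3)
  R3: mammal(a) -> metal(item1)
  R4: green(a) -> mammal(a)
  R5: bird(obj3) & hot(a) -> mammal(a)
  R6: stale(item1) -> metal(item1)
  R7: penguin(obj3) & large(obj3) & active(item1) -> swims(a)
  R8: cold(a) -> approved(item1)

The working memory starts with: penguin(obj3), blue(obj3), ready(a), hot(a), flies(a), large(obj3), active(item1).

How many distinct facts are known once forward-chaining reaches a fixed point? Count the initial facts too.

12

[1] R1 [flies(a) & active(item1) & blue(obj3) -> locked(obj3)]; R7 [penguin(obj3) & large(obj3) & active(item1) -> swims(a)]. ⇒ new: locked(obj3), swims(a).
[2] R2 [locked(obj3) & swims(a) -> bird(obj3)]. ⇒ new: bird(obj3).
[3] R5 [bird(obj3) & hot(a) -> mammal(a)]. ⇒ new: mammal(a).
[4] R3 [mammal(a) -> metal(item1)]. ⇒ new: metal(item1).
Closure: {active(item1), bird(obj3), blue(obj3), flies(a), hot(a), large(obj3), locked(obj3), mammal(a), metal(item1), penguin(obj3), ready(a), swims(a)} — 12 facts.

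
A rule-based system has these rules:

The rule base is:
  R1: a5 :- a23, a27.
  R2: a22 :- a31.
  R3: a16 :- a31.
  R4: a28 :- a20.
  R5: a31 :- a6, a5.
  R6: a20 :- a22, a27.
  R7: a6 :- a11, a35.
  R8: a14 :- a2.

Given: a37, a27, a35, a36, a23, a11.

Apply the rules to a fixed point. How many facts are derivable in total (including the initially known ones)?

[1] R1 [a5 :- a23, a27.]; R7 [a6 :- a11, a35.]. ⇒ new: a5, a6.
[2] R5 [a31 :- a6, a5.]. ⇒ new: a31.
[3] R2 [a22 :- a31.]; R3 [a16 :- a31.]. ⇒ new: a22, a16.
[4] R6 [a20 :- a22, a27.]. ⇒ new: a20.
[5] R4 [a28 :- a20.]. ⇒ new: a28.
Closure: {a11, a16, a20, a22, a23, a27, a28, a31, a35, a36, a37, a5, a6} — 13 facts.

13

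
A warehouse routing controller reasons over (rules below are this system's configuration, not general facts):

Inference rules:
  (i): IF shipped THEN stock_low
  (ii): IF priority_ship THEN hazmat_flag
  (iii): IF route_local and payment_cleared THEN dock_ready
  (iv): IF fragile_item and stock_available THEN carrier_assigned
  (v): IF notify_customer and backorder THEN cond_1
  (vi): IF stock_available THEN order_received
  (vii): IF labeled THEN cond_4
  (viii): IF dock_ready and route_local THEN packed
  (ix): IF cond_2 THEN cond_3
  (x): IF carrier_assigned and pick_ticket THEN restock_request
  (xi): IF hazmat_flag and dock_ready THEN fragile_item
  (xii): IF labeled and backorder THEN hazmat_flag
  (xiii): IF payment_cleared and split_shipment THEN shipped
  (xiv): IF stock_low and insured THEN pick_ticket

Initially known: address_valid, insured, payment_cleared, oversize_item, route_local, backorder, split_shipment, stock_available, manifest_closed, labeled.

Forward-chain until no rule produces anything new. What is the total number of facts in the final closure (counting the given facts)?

[1] (iii) [IF route_local and payment_cleared THEN dock_ready]; (vi) [IF stock_available THEN order_received]; (vii) [IF labeled THEN cond_4]; (xii) [IF labeled and backorder THEN hazmat_flag]; (xiii) [IF payment_cleared and split_shipment THEN shipped]. ⇒ new: dock_ready, order_received, cond_4, hazmat_flag, shipped.
[2] (i) [IF shipped THEN stock_low]; (viii) [IF dock_ready and route_local THEN packed]; (xi) [IF hazmat_flag and dock_ready THEN fragile_item]. ⇒ new: stock_low, packed, fragile_item.
[3] (iv) [IF fragile_item and stock_available THEN carrier_assigned]; (xiv) [IF stock_low and insured THEN pick_ticket]. ⇒ new: carrier_assigned, pick_ticket.
[4] (x) [IF carrier_assigned and pick_ticket THEN restock_request]. ⇒ new: restock_request.
Closure: {address_valid, backorder, carrier_assigned, cond_4, dock_ready, fragile_item, hazmat_flag, insured, labeled, manifest_closed, order_received, oversize_item, packed, payment_cleared, pick_ticket, restock_request, route_local, shipped, split_shipment, stock_available, stock_low} — 21 facts.

21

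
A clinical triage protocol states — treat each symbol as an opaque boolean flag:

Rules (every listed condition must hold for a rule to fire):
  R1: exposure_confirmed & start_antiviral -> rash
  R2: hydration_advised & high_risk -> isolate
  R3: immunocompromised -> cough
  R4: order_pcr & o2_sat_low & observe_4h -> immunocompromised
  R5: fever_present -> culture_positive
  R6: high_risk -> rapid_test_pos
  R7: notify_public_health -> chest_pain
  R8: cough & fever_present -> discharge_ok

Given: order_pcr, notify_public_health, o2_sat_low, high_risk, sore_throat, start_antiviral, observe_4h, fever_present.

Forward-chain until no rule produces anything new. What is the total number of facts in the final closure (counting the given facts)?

14

Round 1 fires R4, R5, R6, R7, giving immunocompromised, culture_positive, rapid_test_pos, chest_pain.
Round 2 fires R3, giving cough.
Round 3 fires R8, giving discharge_ok.
Closure: {chest_pain, cough, culture_positive, discharge_ok, fever_present, high_risk, immunocompromised, notify_public_health, o2_sat_low, observe_4h, order_pcr, rapid_test_pos, sore_throat, start_antiviral} — 14 facts.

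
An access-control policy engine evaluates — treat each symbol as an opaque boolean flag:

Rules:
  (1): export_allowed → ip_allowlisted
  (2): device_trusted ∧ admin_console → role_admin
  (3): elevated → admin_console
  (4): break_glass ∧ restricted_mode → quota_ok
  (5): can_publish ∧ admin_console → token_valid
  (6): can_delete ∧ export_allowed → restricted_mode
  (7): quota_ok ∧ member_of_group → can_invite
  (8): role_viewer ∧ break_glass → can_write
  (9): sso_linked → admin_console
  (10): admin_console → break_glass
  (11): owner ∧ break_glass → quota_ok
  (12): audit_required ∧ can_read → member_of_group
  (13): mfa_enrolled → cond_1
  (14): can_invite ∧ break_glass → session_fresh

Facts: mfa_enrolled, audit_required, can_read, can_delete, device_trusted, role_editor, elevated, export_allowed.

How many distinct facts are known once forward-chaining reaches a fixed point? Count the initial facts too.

18

[1] (1) [export_allowed → ip_allowlisted]; (3) [elevated → admin_console]; (6) [can_delete ∧ export_allowed → restricted_mode]; (12) [audit_required ∧ can_read → member_of_group]; (13) [mfa_enrolled → cond_1]. ⇒ new: ip_allowlisted, admin_console, restricted_mode, member_of_group, cond_1.
[2] (2) [device_trusted ∧ admin_console → role_admin]; (10) [admin_console → break_glass]. ⇒ new: role_admin, break_glass.
[3] (4) [break_glass ∧ restricted_mode → quota_ok]. ⇒ new: quota_ok.
[4] (7) [quota_ok ∧ member_of_group → can_invite]. ⇒ new: can_invite.
[5] (14) [can_invite ∧ break_glass → session_fresh]. ⇒ new: session_fresh.
Closure: {admin_console, audit_required, break_glass, can_delete, can_invite, can_read, cond_1, device_trusted, elevated, export_allowed, ip_allowlisted, member_of_group, mfa_enrolled, quota_ok, restricted_mode, role_admin, role_editor, session_fresh} — 18 facts.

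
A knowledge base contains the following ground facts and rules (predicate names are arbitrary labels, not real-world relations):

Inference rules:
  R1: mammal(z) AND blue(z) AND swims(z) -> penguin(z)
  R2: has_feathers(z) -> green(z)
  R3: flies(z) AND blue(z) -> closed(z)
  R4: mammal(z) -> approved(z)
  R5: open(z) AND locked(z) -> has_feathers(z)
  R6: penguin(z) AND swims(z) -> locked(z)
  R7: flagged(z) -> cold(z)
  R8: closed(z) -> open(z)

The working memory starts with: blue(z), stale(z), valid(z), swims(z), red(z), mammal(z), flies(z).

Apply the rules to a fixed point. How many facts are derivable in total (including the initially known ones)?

14

Round 1 fires R1, R3, R4, giving penguin(z), closed(z), approved(z).
Round 2 fires R6, R8, giving locked(z), open(z).
Round 3 fires R5, giving has_feathers(z).
Round 4 fires R2, giving green(z).
Closure: {approved(z), blue(z), closed(z), flies(z), green(z), has_feathers(z), locked(z), mammal(z), open(z), penguin(z), red(z), stale(z), swims(z), valid(z)} — 14 facts.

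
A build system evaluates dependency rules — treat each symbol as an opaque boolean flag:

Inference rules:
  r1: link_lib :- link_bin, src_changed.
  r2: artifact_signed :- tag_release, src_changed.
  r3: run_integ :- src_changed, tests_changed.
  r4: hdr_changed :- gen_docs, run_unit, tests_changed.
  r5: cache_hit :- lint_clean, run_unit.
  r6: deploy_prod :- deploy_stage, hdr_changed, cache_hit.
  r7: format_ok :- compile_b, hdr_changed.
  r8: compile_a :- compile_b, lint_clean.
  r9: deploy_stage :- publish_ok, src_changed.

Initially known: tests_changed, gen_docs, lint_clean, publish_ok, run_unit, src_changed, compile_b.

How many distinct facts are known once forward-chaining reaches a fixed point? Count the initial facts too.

Round 1: r3 [run_integ :- src_changed, tests_changed.]; r4 [hdr_changed :- gen_docs, run_unit, tests_changed.]; r5 [cache_hit :- lint_clean, run_unit.]; r8 [compile_a :- compile_b, lint_clean.]; r9 [deploy_stage :- publish_ok, src_changed.]. New: run_integ, hdr_changed, cache_hit, compile_a, deploy_stage.
Round 2: r6 [deploy_prod :- deploy_stage, hdr_changed, cache_hit.]; r7 [format_ok :- compile_b, hdr_changed.]. New: deploy_prod, format_ok.
Closure: {cache_hit, compile_a, compile_b, deploy_prod, deploy_stage, format_ok, gen_docs, hdr_changed, lint_clean, publish_ok, run_integ, run_unit, src_changed, tests_changed} — 14 facts.

14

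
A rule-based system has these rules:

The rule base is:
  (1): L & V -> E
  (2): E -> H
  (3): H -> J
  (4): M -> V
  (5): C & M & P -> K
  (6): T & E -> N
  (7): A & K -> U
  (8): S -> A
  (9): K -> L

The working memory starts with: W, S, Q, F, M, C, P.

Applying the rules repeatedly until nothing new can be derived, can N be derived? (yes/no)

[1] (4) [M -> V]; (5) [C & M & P -> K]; (8) [S -> A]. ⇒ new: V, K, A.
[2] (7) [A & K -> U]; (9) [K -> L]. ⇒ new: U, L.
[3] (1) [L & V -> E]. ⇒ new: E.
[4] (2) [E -> H]. ⇒ new: H.
[5] (3) [H -> J]. ⇒ new: J.
Fixed point reached. N is concluded only by (6); (6) needs T (never derived).

no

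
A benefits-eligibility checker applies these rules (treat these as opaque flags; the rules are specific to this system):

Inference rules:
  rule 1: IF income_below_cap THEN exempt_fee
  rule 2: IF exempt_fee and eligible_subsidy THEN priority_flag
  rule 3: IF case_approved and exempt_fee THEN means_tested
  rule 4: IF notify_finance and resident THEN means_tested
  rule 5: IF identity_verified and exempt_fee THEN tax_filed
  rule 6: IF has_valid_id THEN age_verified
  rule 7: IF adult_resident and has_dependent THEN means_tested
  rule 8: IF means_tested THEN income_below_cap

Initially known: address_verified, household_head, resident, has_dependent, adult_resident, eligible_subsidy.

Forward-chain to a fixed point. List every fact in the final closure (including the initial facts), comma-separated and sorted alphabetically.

Round 1: rule 7 [IF adult_resident and has_dependent THEN means_tested]. Adds means_tested.
Round 2: rule 8 [IF means_tested THEN income_below_cap]. Adds income_below_cap.
Round 3: rule 1 [IF income_below_cap THEN exempt_fee]. Adds exempt_fee.
Round 4: rule 2 [IF exempt_fee and eligible_subsidy THEN priority_flag]. Adds priority_flag.

address_verified, adult_resident, eligible_subsidy, exempt_fee, has_dependent, household_head, income_below_cap, means_tested, priority_flag, resident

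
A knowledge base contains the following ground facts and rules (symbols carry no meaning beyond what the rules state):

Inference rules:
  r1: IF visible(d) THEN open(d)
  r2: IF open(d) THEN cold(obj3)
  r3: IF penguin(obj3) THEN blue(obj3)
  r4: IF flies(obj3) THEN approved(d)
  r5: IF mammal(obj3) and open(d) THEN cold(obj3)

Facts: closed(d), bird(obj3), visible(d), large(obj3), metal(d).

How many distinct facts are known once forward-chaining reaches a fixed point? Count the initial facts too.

Round 1 — r1, derive open(d).
Round 2 — r2, derive cold(obj3).
Closure: {bird(obj3), closed(d), cold(obj3), large(obj3), metal(d), open(d), visible(d)} — 7 facts.

7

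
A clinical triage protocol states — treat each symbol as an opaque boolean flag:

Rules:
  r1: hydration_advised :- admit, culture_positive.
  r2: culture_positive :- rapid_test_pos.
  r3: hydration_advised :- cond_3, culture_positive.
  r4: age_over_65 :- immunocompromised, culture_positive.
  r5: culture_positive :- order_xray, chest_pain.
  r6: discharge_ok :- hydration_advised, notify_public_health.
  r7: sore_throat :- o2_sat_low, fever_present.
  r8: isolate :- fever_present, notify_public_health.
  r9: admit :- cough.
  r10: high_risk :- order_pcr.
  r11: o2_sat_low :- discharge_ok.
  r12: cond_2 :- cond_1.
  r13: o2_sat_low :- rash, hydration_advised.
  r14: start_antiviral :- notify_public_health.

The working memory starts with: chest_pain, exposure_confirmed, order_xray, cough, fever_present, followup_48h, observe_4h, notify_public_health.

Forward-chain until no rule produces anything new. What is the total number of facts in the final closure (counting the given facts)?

16

[1] r5 [culture_positive :- order_xray, chest_pain.]; r8 [isolate :- fever_present, notify_public_health.]; r9 [admit :- cough.]; r14 [start_antiviral :- notify_public_health.]. ⇒ new: culture_positive, isolate, admit, start_antiviral.
[2] r1 [hydration_advised :- admit, culture_positive.]. ⇒ new: hydration_advised.
[3] r6 [discharge_ok :- hydration_advised, notify_public_health.]. ⇒ new: discharge_ok.
[4] r11 [o2_sat_low :- discharge_ok.]. ⇒ new: o2_sat_low.
[5] r7 [sore_throat :- o2_sat_low, fever_present.]. ⇒ new: sore_throat.
Closure: {admit, chest_pain, cough, culture_positive, discharge_ok, exposure_confirmed, fever_present, followup_48h, hydration_advised, isolate, notify_public_health, o2_sat_low, observe_4h, order_xray, sore_throat, start_antiviral} — 16 facts.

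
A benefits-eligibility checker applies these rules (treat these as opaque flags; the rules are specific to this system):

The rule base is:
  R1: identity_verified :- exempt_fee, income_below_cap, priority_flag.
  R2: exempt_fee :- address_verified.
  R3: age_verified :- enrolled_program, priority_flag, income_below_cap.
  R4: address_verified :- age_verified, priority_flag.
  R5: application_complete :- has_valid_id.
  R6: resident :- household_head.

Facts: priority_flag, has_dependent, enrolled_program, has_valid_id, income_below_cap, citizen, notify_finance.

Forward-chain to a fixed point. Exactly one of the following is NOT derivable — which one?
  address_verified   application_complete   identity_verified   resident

resident

Round 1 fires R3, R5, giving age_verified, application_complete.
Round 2 fires R4, giving address_verified.
Round 3 fires R2, giving exempt_fee.
Round 4 fires R1, giving identity_verified.
Derived: application_complete (round 1), identity_verified (round 4), address_verified (round 2). resident never appears in any round.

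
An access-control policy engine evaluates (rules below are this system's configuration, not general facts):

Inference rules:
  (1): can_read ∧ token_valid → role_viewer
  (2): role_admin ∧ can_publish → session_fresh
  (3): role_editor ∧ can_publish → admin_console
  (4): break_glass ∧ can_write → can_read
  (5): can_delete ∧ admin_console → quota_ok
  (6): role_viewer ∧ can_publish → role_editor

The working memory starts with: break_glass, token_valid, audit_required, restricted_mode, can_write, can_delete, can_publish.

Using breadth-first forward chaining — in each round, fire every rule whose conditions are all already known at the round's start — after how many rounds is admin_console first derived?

4

Round 1: (4) [break_glass ∧ can_write → can_read]. New: can_read.
Round 2: (1) [can_read ∧ token_valid → role_viewer]. New: role_viewer.
Round 3: (6) [role_viewer ∧ can_publish → role_editor]. New: role_editor.
Round 4: (3) [role_editor ∧ can_publish → admin_console]. New: admin_console.
admin_console first appears in round 4.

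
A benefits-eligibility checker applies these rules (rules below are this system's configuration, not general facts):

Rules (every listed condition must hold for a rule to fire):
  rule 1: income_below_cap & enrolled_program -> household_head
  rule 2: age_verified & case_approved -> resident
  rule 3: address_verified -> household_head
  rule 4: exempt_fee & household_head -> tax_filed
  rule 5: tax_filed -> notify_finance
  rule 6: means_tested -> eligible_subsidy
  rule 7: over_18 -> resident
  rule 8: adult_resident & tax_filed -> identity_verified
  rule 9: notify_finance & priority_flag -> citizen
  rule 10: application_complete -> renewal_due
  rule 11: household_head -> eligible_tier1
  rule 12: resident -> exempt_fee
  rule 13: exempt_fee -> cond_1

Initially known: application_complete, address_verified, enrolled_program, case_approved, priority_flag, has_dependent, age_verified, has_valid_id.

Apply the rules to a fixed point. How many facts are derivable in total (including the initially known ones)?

Round 1: rule 2 [age_verified & case_approved -> resident]; rule 3 [address_verified -> household_head]; rule 10 [application_complete -> renewal_due]. Adds resident, household_head, renewal_due.
Round 2: rule 11 [household_head -> eligible_tier1]; rule 12 [resident -> exempt_fee]. Adds eligible_tier1, exempt_fee.
Round 3: rule 4 [exempt_fee & household_head -> tax_filed]; rule 13 [exempt_fee -> cond_1]. Adds tax_filed, cond_1.
Round 4: rule 5 [tax_filed -> notify_finance]. Adds notify_finance.
Round 5: rule 9 [notify_finance & priority_flag -> citizen]. Adds citizen.
Closure: {address_verified, age_verified, application_complete, case_approved, citizen, cond_1, eligible_tier1, enrolled_program, exempt_fee, has_dependent, has_valid_id, household_head, notify_finance, priority_flag, renewal_due, resident, tax_filed} — 17 facts.

17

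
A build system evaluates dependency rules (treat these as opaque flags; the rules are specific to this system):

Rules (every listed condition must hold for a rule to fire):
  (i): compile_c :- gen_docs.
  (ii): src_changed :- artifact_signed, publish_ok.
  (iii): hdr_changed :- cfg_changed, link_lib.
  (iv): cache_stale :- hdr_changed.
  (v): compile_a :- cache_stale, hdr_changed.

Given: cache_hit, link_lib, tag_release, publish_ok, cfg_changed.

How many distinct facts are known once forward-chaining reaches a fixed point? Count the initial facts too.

Round 1 — (iii), derive hdr_changed.
Round 2 — (iv), derive cache_stale.
Round 3 — (v), derive compile_a.
Closure: {cache_hit, cache_stale, cfg_changed, compile_a, hdr_changed, link_lib, publish_ok, tag_release} — 8 facts.

8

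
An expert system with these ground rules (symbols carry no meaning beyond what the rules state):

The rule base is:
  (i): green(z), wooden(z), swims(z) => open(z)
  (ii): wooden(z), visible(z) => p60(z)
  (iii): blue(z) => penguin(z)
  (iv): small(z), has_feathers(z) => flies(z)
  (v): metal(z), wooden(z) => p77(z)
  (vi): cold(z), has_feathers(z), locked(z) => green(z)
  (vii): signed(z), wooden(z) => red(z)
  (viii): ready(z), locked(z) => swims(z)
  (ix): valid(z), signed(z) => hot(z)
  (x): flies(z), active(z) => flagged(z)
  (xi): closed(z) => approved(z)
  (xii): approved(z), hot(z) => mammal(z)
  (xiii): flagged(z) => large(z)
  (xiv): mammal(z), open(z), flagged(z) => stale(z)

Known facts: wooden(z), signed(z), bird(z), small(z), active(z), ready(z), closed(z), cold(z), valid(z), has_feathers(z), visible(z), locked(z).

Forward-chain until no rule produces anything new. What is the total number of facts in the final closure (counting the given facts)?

24

Round 1: (ii) [wooden(z), visible(z) => p60(z)]; (iv) [small(z), has_feathers(z) => flies(z)]; (vi) [cold(z), has_feathers(z), locked(z) => green(z)]; (vii) [signed(z), wooden(z) => red(z)]; (viii) [ready(z), locked(z) => swims(z)]; (ix) [valid(z), signed(z) => hot(z)]; (xi) [closed(z) => approved(z)]. Adds p60(z), flies(z), green(z), red(z), swims(z), hot(z), approved(z).
Round 2: (i) [green(z), wooden(z), swims(z) => open(z)]; (x) [flies(z), active(z) => flagged(z)]; (xii) [approved(z), hot(z) => mammal(z)]. Adds open(z), flagged(z), mammal(z).
Round 3: (xiii) [flagged(z) => large(z)]; (xiv) [mammal(z), open(z), flagged(z) => stale(z)]. Adds large(z), stale(z).
Closure: {active(z), approved(z), bird(z), closed(z), cold(z), flagged(z), flies(z), green(z), has_feathers(z), hot(z), large(z), locked(z), mammal(z), open(z), p60(z), ready(z), red(z), signed(z), small(z), stale(z), swims(z), valid(z), visible(z), wooden(z)} — 24 facts.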